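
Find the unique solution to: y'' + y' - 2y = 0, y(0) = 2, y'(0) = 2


Characteristic roots of r² + r - 2 = 0 are 1, -2.
General solution y = c₁ e^(x) + c₂ e^(-2x).
Apply y(0) = 2: c₁ + c₂ = 2. Apply y'(0) = 2: 1 c₁ - 2 c₂ = 2.
Solve: c₁ = 2, c₂ = 0.
Particular solution: y = 2e^(x) + 0e^(-2x).


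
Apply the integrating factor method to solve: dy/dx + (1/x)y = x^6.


P(x) = 1/x ⇒ μ = x^1.
(x^1 y)' = x^1·x^6 = x^7.
Integrate: x^1 y = x^8/(8) + C.
Solve for y: y = (1/8)x^7 + C/x^1.


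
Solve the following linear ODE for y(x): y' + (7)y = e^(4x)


P(x) = 7 ⇒ μ = e^(7x).
(μ y)' = e^(11x) ⇒ μ y = e^(11x)/11 + C.
Divide by μ: y = (1/11)e^(4x) + Ce^(-7x).


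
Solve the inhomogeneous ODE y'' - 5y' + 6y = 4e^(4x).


Characteristic roots of r² - 5r + 6 = 0 are 2, 3.
y_h = C₁e^(2x) + C₂e^(3x).
Forcing exponent 4 is not a characteristic root; try y_p = Ae^(4x).
Substitute: A·(16 + (-5)·4 + (6)) = A·2 = 4, so A = 2.
General solution: y = C₁e^(2x) + C₂e^(3x) + 2e^(4x).


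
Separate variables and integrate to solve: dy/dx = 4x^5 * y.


Separate variables: dy/y = 4x^5 dx.
Integrate: ln|y| = (2/3)x^6 + C₀.
Exponentiate: y = Ce^((2/3)x^6).


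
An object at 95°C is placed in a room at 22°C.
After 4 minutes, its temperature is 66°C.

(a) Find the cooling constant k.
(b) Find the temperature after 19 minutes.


Newton's law: T(t) = T_a + (T₀ - T_a)e^(-kt).
(a) Use T(4) = 66: (66 - 22)/(95 - 22) = e^(-k·4), so k = -ln(0.603)/4 ≈ 0.1266.
(b) Apply k to t = 19: T(19) = 22 + (73)e^(-2.405) ≈ 28.6°C.


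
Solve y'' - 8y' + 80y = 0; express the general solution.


Characteristic equation: r² - 8r + 80 = 0.
Discriminant is negative; roots r = 4 ± 8i (complex conjugate pair).
General solution uses e^(α x)(C₁ cos(β x) + C₂ sin(β x)): y = e^(4x)(C₁cos(8x) + C₂sin(8x)).


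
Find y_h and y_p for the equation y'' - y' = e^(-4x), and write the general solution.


Characteristic roots of r² - r = 0 are 0, 1.
y_h = C₁ + C₂e^(x).
Forcing exponent -4 is not a characteristic root; try y_p = Ae^(-4x).
Substitute: A·(16 + (-1)·-4 + (0)) = A·20 = 1, so A = 1/20.
General solution: y = C₁ + C₂e^(x) + (1/20)e^(-4x).


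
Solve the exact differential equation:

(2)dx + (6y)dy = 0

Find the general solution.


Check exactness: ∂M/∂y = 0 and ∂N/∂x = 0; equal, so the equation is exact.
Integrate M with respect to x (treating y as constant): ∫M dx = 2x + h(y).
Differentiate w.r.t. y and set equal to N: the x-dependent terms already match, leaving h'(y) = 6y. Integrate: h(y) = 3y^2.
So F(x,y) = 2x + 3y^2.
General solution: 2x + 3y^2 = C.


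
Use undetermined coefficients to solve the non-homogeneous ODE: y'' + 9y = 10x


Homogeneous: r² + 9 = 0 ⇒ r = ±3i, y_h = C₁cos(3x) + C₂sin(3x).
Polynomial forcing; try y_p = Ax + B. Then y_p'' + 9 y_p = 9(Ax + B) = 10x, so B = 0 and A = 10/9.
General solution: y = C₁cos(3x) + C₂sin(3x) + (10/9)x.


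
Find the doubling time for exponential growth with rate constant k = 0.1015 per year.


Exponential growth: P(t) = P₀ e^(0.1015t). Set P(t)/P₀ = 2: e^(0.1015t) = 2.
Solve: t = ln(2)/0.1015 ≈ 6.83 years.


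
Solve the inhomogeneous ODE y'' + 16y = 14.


Homogeneous part: r² + 16 = 0 ⇒ r = ±4i, so y_h = C₁cos(4x) + C₂sin(4x).
Try constant y_p = A; plug in: 16A = 14 ⇒ A = 7/8.
General solution: y = C₁cos(4x) + C₂sin(4x) + 7/8.


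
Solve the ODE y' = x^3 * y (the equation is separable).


Separate variables: dy/y = x^3 dx.
Integrate: ln|y| = (1/4)x^4 + C₀.
Exponentiate: y = Ce^((1/4)x^4).


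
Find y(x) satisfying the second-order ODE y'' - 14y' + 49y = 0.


Characteristic equation: r² - 14r + 49 = 0, i.e. (r - 7)² = 0.
Repeated root r = 7; include an x factor for the second linearly independent solution.
General solution: y = (C₁ + C₂x)e^(7x).


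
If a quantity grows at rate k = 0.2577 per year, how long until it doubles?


Exponential growth: P(t) = P₀ e^(0.2577t). Set P(t)/P₀ = 2: e^(0.2577t) = 2.
Solve: t = ln(2)/0.2577 ≈ 2.69 years.


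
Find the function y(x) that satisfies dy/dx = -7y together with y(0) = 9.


General solution of y' = -7y is y = Ce^(-7x).
Apply y(0) = 9: C = 9.
Particular solution: y = 9e^(-7x).


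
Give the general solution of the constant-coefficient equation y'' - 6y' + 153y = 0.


Characteristic equation: r² - 6r + 153 = 0.
Discriminant is negative; roots r = 3 ± 12i (complex conjugate pair).
General solution uses e^(α x)(C₁ cos(β x) + C₂ sin(β x)): y = e^(3x)(C₁cos(12x) + C₂sin(12x)).


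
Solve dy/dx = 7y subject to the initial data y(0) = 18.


General solution of y' = 7y is y = Ce^(7x).
Apply y(0) = 18: C = 18.
Particular solution: y = 18e^(7x).


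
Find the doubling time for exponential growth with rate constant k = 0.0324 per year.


Exponential growth: P(t) = P₀ e^(0.0324t). Set P(t)/P₀ = 2: e^(0.0324t) = 2.
Solve: t = ln(2)/0.0324 ≈ 21.39 years.


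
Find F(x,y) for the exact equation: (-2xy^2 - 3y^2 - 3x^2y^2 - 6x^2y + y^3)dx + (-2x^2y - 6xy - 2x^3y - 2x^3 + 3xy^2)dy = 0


Check exactness: ∂M/∂y = -4xy - 6y - 6x^2y - 6x^2 + 3y^2 and ∂N/∂x = -4xy - 6y - 6x^2y - 6x^2 + 3y^2; equal, so the equation is exact.
Integrate M with respect to x (treating y as constant): ∫M dx = -x^2y^2 - 3xy^2 - x^3y^2 - 2x^3y + xy^3 + h(y).
Differentiate w.r.t. y and set equal to N: all terms match, so h'(y) = 0 and h is a constant absorbed into C.
General solution: -x^2y^2 - 3xy^2 - x^3y^2 - 2x^3y + xy^3 = C.


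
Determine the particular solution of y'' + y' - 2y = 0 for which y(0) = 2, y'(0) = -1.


Characteristic roots of r² + r - 2 = 0 are 1, -2.
General solution y = c₁ e^(x) + c₂ e^(-2x).
Apply y(0) = 2: c₁ + c₂ = 2. Apply y'(0) = -1: 1 c₁ - 2 c₂ = -1.
Solve: c₁ = 1, c₂ = 1.
Particular solution: y = e^(x) + e^(-2x).


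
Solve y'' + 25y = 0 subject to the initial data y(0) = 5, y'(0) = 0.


Characteristic roots of r² + 25 = 0 are ±5i, so y = C₁cos(5x) + C₂sin(5x).
Apply y(0) = 5: C₁ = 5. Differentiate and apply y'(0) = 0: 5·C₂ = 0, so C₂ = 0.
Particular solution: y = 5cos(5x).


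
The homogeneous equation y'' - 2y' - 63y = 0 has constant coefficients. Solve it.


Characteristic equation: r² - 2r - 63 = 0.
Factor: (r + 7)(r - 9) = 0 ⇒ r = -7, 9 (distinct real).
General solution: y = C₁e^(-7x) + C₂e^(9x).


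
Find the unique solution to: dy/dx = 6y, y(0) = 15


General solution of y' = 6y is y = Ce^(6x).
Apply y(0) = 15: C = 15.
Particular solution: y = 15e^(6x).


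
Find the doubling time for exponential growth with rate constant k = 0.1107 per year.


Exponential growth: P(t) = P₀ e^(0.1107t). Set P(t)/P₀ = 2: e^(0.1107t) = 2.
Solve: t = ln(2)/0.1107 ≈ 6.26 years.


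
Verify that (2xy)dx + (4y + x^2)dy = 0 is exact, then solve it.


Check exactness: ∂M/∂y = 2x and ∂N/∂x = 2x; equal, so the equation is exact.
Integrate M with respect to x (treating y as constant): ∫M dx = x^2y + h(y).
Differentiate w.r.t. y and set equal to N: the x-dependent terms already match, leaving h'(y) = 4y. Integrate: h(y) = 2y^2.
So F(x,y) = 2y^2 + x^2y.
General solution: 2y^2 + x^2y = C.


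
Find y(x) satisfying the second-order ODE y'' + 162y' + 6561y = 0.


Characteristic equation: r² + 162r + 6561 = 0, i.e. (r + 81)² = 0.
Repeated root r = -81; include an x factor for the second linearly independent solution.
General solution: y = (C₁ + C₂x)e^(-81x).


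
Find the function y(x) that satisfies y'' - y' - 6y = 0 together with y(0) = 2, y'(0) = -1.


Characteristic roots of r² - r - 6 = 0 are 3, -2.
General solution y = c₁ e^(3x) + c₂ e^(-2x).
Apply y(0) = 2: c₁ + c₂ = 2. Apply y'(0) = -1: 3 c₁ - 2 c₂ = -1.
Solve: c₁ = 3/5, c₂ = 7/5.
Particular solution: y = (3/5)e^(3x) + (7/5)e^(-2x).


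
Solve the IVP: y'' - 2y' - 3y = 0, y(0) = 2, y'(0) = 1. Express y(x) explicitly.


Characteristic roots of r² - 2r - 3 = 0 are 3, -1.
General solution y = c₁ e^(3x) + c₂ e^(-x).
Apply y(0) = 2: c₁ + c₂ = 2. Apply y'(0) = 1: 3 c₁ - 1 c₂ = 1.
Solve: c₁ = 3/4, c₂ = 5/4.
Particular solution: y = (3/4)e^(3x) + (5/4)e^(-x).


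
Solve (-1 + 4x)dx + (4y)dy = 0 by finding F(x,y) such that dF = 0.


Check exactness: ∂M/∂y = 0 and ∂N/∂x = 0; equal, so the equation is exact.
Integrate M with respect to x (treating y as constant): ∫M dx = -x + 2x^2 + h(y).
Differentiate w.r.t. y and set equal to N: the x-dependent terms already match, leaving h'(y) = 4y. Integrate: h(y) = 2y^2.
So F(x,y) = -x + 2x^2 + 2y^2.
General solution: -x + 2x^2 + 2y^2 = C.


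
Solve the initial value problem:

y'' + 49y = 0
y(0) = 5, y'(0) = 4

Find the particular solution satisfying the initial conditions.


Characteristic roots of r² + 49 = 0 are ±7i, so y = C₁cos(7x) + C₂sin(7x).
Apply y(0) = 5: C₁ = 5. Differentiate and apply y'(0) = 4: 7·C₂ = 4, so C₂ = 4/7.
Particular solution: y = 5cos(7x) + (4/7)sin(7x).


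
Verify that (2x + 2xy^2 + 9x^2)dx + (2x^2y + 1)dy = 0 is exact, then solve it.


Check exactness: ∂M/∂y = 4xy and ∂N/∂x = 4xy; equal, so the equation is exact.
Integrate M with respect to x (treating y as constant): ∫M dx = x^2 + x^2y^2 + 3x^3 + h(y).
Differentiate w.r.t. y and set equal to N: the x-dependent terms already match, leaving h'(y) = 1. Integrate: h(y) = y.
So F(x,y) = x^2 + x^2y^2 + y + 3x^3.
General solution: x^2 + x^2y^2 + y + 3x^3 = C.


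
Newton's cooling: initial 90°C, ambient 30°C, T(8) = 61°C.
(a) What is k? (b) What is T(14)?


Newton's law: T(t) = T_a + (T₀ - T_a)e^(-kt).
(a) Use T(8) = 61: (61 - 30)/(90 - 30) = e^(-k·8), so k = -ln(0.517)/8 ≈ 0.0825.
(b) Apply k to t = 14: T(14) = 30 + (60)e^(-1.156) ≈ 48.9°C.


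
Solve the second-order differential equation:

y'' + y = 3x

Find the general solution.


Homogeneous: r² + 1 = 0 ⇒ r = ±1i, y_h = C₁cos(x) + C₂sin(x).
Polynomial forcing; try y_p = Ax + B. Then y_p'' + 1 y_p = 1(Ax + B) = 3x, so B = 0 and A = 3.
General solution: y = C₁cos(x) + C₂sin(x) + 3x.


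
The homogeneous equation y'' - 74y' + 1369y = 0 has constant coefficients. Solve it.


Characteristic equation: r² - 74r + 1369 = 0, i.e. (r - 37)² = 0.
Repeated root r = 37; include an x factor for the second linearly independent solution.
General solution: y = (C₁ + C₂x)e^(37x).


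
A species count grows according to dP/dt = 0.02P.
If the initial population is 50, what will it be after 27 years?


The ODE dP/dt = 0.02P has solution P(t) = P(0)e^(0.02t).
Substitute P(0) = 50 and t = 27: P(27) = 50 e^(0.54) ≈ 86.


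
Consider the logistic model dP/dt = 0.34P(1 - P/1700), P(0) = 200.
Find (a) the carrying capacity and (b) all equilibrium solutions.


Logistic ODE dP/dt = 0.34P(1 - P/1700) has equilibria where dP/dt = 0, i.e. P = 0 or P = 1700.
The coefficient (1 - P/K) = 0 when P = K, identifying K = 1700 as the carrying capacity.
(a) K = 1700; (b) equilibria P = 0 and P = 1700.


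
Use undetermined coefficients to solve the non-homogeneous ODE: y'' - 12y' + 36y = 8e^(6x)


Characteristic polynomial (r - 6)² = 0; repeated root r = 6.
y_h = (C₁ + C₂x)e^(6x). Forcing matches the repeated root (resonance), so try y_p = Ax² e^(6x).
Substitute and solve for A: 2A = 8, so A = 4.
General solution: y = (C₁ + C₂x + 4x²)e^(6x).


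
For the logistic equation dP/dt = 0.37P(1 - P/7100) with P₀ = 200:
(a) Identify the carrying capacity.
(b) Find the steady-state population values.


Logistic ODE dP/dt = 0.37P(1 - P/7100) has equilibria where dP/dt = 0, i.e. P = 0 or P = 7100.
The coefficient (1 - P/K) = 0 when P = K, identifying K = 7100 as the carrying capacity.
(a) K = 7100; (b) equilibria P = 0 and P = 7100.


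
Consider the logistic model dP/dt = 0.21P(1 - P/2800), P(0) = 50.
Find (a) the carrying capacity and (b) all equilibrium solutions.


Logistic ODE dP/dt = 0.21P(1 - P/2800) has equilibria where dP/dt = 0, i.e. P = 0 or P = 2800.
The coefficient (1 - P/K) = 0 when P = K, identifying K = 2800 as the carrying capacity.
(a) K = 2800; (b) equilibria P = 0 and P = 2800.


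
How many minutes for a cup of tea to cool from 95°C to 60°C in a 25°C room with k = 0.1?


From T(t) = T_a + (T₀ - T_a)e^(-kt), set T(t) = 60:
(60 - 25) / (95 - 25) = e^(-0.1t), so t = -ln(0.500)/0.1 ≈ 6.9 minutes.


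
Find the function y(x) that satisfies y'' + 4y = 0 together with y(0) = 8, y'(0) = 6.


Characteristic roots of r² + 4 = 0 are ±2i, so y = C₁cos(2x) + C₂sin(2x).
Apply y(0) = 8: C₁ = 8. Differentiate and apply y'(0) = 6: 2·C₂ = 6, so C₂ = 3.
Particular solution: y = 8cos(2x) + 3sin(2x).


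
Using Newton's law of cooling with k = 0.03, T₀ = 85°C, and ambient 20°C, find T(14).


Newton's law: dT/dt = -k(T - T_a) has solution T(t) = T_a + (T₀ - T_a)e^(-kt).
Plug in T_a = 20, T₀ = 85, k = 0.03, t = 14: T(14) = 20 + (65)e^(-0.42) ≈ 62.7°C.


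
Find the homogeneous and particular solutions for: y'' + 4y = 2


Homogeneous part: r² + 4 = 0 ⇒ r = ±2i, so y_h = C₁cos(2x) + C₂sin(2x).
Try constant y_p = A; plug in: 4A = 2 ⇒ A = 1/2.
General solution: y = C₁cos(2x) + C₂sin(2x) + 1/2.


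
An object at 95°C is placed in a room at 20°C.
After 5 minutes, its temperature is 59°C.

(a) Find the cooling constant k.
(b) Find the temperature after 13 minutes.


Newton's law: T(t) = T_a + (T₀ - T_a)e^(-kt).
(a) Use T(5) = 59: (59 - 20)/(95 - 20) = e^(-k·5), so k = -ln(0.520)/5 ≈ 0.1308.
(b) Apply k to t = 13: T(13) = 20 + (75)e^(-1.700) ≈ 33.7°C.


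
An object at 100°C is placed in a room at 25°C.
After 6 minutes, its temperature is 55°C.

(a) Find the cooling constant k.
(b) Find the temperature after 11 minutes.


Newton's law: T(t) = T_a + (T₀ - T_a)e^(-kt).
(a) Use T(6) = 55: (55 - 25)/(100 - 25) = e^(-k·6), so k = -ln(0.400)/6 ≈ 0.1527.
(b) Apply k to t = 11: T(11) = 25 + (75)e^(-1.680) ≈ 39.0°C.


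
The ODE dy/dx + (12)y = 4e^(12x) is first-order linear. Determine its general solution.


P(x) = 12 ⇒ μ = e^(12x).
(μ y)' = 4e^(24x) ⇒ μ y = (4/24)e^(24x) + C.
Divide by μ: y = (1/6)e^(12x) + Ce^(-12x).


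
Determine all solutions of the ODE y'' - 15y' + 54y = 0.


Characteristic equation: r² - 15r + 54 = 0.
Factor: (r - 6)(r - 9) = 0 ⇒ r = 6, 9 (distinct real).
General solution: y = C₁e^(6x) + C₂e^(9x).


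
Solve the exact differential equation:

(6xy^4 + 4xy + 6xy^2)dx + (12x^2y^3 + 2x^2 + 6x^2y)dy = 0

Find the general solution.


Check exactness: ∂M/∂y = 24xy^3 + 4x + 12xy and ∂N/∂x = 24xy^3 + 4x + 12xy; equal, so the equation is exact.
Integrate M with respect to x (treating y as constant): ∫M dx = 3x^2y^4 + 2x^2y + 3x^2y^2 + h(y).
Differentiate w.r.t. y and set equal to N: all terms match, so h'(y) = 0 and h is a constant absorbed into C.
General solution: 3x^2y^4 + 2x^2y + 3x^2y^2 = C.


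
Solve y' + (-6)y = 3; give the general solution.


P(x) = -6 ⇒ μ = e^(-6x).
(μ y)' = 3e^(-6x) ⇒ μ y = -(1/2)e^(-6x) + C.
Divide by μ: y = -1/2 + Ce^(6x).


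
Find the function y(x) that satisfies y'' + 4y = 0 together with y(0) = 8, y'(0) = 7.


Characteristic roots of r² + 4 = 0 are ±2i, so y = C₁cos(2x) + C₂sin(2x).
Apply y(0) = 8: C₁ = 8. Differentiate and apply y'(0) = 7: 2·C₂ = 7, so C₂ = 7/2.
Particular solution: y = 8cos(2x) + (7/2)sin(2x).


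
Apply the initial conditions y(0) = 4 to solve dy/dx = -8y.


General solution of y' = -8y is y = Ce^(-8x).
Apply y(0) = 4: C = 4.
Particular solution: y = 4e^(-8x).


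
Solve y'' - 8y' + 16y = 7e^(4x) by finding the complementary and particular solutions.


Characteristic polynomial (r - 4)² = 0; repeated root r = 4.
y_h = (C₁ + C₂x)e^(4x). Forcing matches the repeated root (resonance), so try y_p = Ax² e^(4x).
Substitute and solve for A: 2A = 7, so A = 7/2.
General solution: y = (C₁ + C₂x + (7/2)x²)e^(4x).


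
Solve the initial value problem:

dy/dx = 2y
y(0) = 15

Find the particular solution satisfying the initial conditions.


General solution of y' = 2y is y = Ce^(2x).
Apply y(0) = 15: C = 15.
Particular solution: y = 15e^(2x).


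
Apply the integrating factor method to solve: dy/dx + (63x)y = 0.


P(x) = 63x ⇒ μ = e^((63/2)x²).
Q(x) = 0 so μ y is constant: y = Ce^(-(63/2)x²).


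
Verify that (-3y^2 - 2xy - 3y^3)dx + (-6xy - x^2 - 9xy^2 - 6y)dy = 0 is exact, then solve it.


Check exactness: ∂M/∂y = -6y - 2x - 9y^2 and ∂N/∂x = -6y - 2x - 9y^2; equal, so the equation is exact.
Integrate M with respect to x (treating y as constant): ∫M dx = -3xy^2 - x^2y - 3xy^3 + h(y).
Differentiate w.r.t. y and set equal to N: the x-dependent terms already match, leaving h'(y) = -6y. Integrate: h(y) = -3y^2.
So F(x,y) = -3xy^2 - x^2y - 3xy^3 - 3y^2.
General solution: -3xy^2 - x^2y - 3xy^3 - 3y^2 = C.


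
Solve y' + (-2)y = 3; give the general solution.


P(x) = -2 ⇒ μ = e^(-2x).
(μ y)' = 3e^(-2x) ⇒ μ y = -(3/2)e^(-2x) + C.
Divide by μ: y = -3/2 + Ce^(2x).


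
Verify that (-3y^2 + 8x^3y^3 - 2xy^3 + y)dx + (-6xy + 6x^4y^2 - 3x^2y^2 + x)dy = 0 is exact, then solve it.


Check exactness: ∂M/∂y = -6y + 24x^3y^2 - 6xy^2 + 1 and ∂N/∂x = -6y + 24x^3y^2 - 6xy^2 + 1; equal, so the equation is exact.
Integrate M with respect to x (treating y as constant): ∫M dx = -3xy^2 + 2x^4y^3 - x^2y^3 + xy + h(y).
Differentiate w.r.t. y and set equal to N: all terms match, so h'(y) = 0 and h is a constant absorbed into C.
General solution: -3xy^2 + 2x^4y^3 - x^2y^3 + xy = C.


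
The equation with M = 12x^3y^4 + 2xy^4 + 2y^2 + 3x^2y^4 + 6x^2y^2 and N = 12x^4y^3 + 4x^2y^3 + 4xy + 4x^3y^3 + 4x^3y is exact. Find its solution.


Check exactness: ∂M/∂y = 48x^3y^3 + 8xy^3 + 4y + 12x^2y^3 + 12x^2y and ∂N/∂x = 48x^3y^3 + 8xy^3 + 4y + 12x^2y^3 + 12x^2y; equal, so the equation is exact.
Integrate M with respect to x (treating y as constant): ∫M dx = 3x^4y^4 + x^2y^4 + 2xy^2 + x^3y^4 + 2x^3y^2 + h(y).
Differentiate w.r.t. y and set equal to N: all terms match, so h'(y) = 0 and h is a constant absorbed into C.
General solution: 3x^4y^4 + x^2y^4 + 2xy^2 + x^3y^4 + 2x^3y^2 = C.


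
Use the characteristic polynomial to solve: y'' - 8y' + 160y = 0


Characteristic equation: r² - 8r + 160 = 0.
Discriminant is negative; roots r = 4 ± 12i (complex conjugate pair).
General solution uses e^(α x)(C₁ cos(β x) + C₂ sin(β x)): y = e^(4x)(C₁cos(12x) + C₂sin(12x)).


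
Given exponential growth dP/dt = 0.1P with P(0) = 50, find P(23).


The ODE dP/dt = 0.1P has solution P(t) = P(0)e^(0.1t).
Substitute P(0) = 50 and t = 23: P(23) = 50 e^(2.30) ≈ 499.


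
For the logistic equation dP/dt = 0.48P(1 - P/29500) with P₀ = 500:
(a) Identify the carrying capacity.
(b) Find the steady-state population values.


Logistic ODE dP/dt = 0.48P(1 - P/29500) has equilibria where dP/dt = 0, i.e. P = 0 or P = 29500.
The coefficient (1 - P/K) = 0 when P = K, identifying K = 29500 as the carrying capacity.
(a) K = 29500; (b) equilibria P = 0 and P = 29500.


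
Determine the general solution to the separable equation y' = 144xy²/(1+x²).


Separate: dy/y² = 144x/(1+x²) dx.
Integrate LHS: ∫ dy/y² = -1/y.
Integrate RHS via u = 1+x²: 72ln(1+x²) + C.
Result: -1/y = 72ln(1+x²) + C.


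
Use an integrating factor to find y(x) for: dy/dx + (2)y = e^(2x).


P(x) = 2 ⇒ μ = e^(2x).
(μ y)' = e^(4x) ⇒ μ y = (1/4)e^(4x) + C.
Divide by μ: y = (1/4)e^(2x) + Ce^(-2x).


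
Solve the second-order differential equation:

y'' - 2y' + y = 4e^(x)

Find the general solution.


Characteristic polynomial (r - 1)² = 0; repeated root r = 1.
y_h = (C₁ + C₂x)e^(x). Forcing matches the repeated root (resonance), so try y_p = Ax² e^(x).
Substitute and solve for A: 2A = 4, so A = 2.
General solution: y = (C₁ + C₂x + 2x²)e^(x).


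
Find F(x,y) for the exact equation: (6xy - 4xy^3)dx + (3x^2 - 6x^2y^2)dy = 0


Check exactness: ∂M/∂y = 6x - 12xy^2 and ∂N/∂x = 6x - 12xy^2; equal, so the equation is exact.
Integrate M with respect to x (treating y as constant): ∫M dx = 3x^2y - 2x^2y^3 + h(y).
Differentiate w.r.t. y and set equal to N: all terms match, so h'(y) = 0 and h is a constant absorbed into C.
General solution: 3x^2y - 2x^2y^3 = C.


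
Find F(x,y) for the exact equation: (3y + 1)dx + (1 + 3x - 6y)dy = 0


Check exactness: ∂M/∂y = 3 and ∂N/∂x = 3; equal, so the equation is exact.
Integrate M with respect to x (treating y as constant): ∫M dx = 3xy + x + h(y).
Differentiate w.r.t. y and set equal to N: the x-dependent terms already match, leaving h'(y) = 1 - 6y. Integrate: h(y) = y - 3y^2.
So F(x,y) = y + 3xy + x - 3y^2.
General solution: y + 3xy + x - 3y^2 = C.


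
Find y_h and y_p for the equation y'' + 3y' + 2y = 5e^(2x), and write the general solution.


Characteristic roots of r² + 3r + 2 = 0 are -2, -1.
y_h = C₁e^(-2x) + C₂e^(-x).
Forcing exponent 2 is not a characteristic root; try y_p = Ae^(2x).
Substitute: A·(4 + (3)·2 + (2)) = A·12 = 5, so A = 5/12.
General solution: y = C₁e^(-2x) + C₂e^(-x) + (5/12)e^(2x).


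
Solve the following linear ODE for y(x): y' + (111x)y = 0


P(x) = 111x ⇒ μ = e^((111/2)x²).
Q(x) = 0 so μ y is constant: y = Ce^(-(111/2)x²).


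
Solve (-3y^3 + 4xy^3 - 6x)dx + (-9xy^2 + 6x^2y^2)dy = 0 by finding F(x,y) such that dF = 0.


Check exactness: ∂M/∂y = -9y^2 + 12xy^2 and ∂N/∂x = -9y^2 + 12xy^2; equal, so the equation is exact.
Integrate M with respect to x (treating y as constant): ∫M dx = -3xy^3 + 2x^2y^3 - 3x^2 + h(y).
Differentiate w.r.t. y and set equal to N: all terms match, so h'(y) = 0 and h is a constant absorbed into C.
General solution: -3xy^3 + 2x^2y^3 - 3x^2 = C.


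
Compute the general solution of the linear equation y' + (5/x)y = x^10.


P(x) = 5/x ⇒ μ = x^5.
(x^5 y)' = x^5·x^10 = x^15.
Integrate: x^5 y = x^16/(16) + C.
Solve for y: y = (1/16)x^11 + C/x^5.


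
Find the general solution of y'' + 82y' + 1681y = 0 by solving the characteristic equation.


Characteristic equation: r² + 82r + 1681 = 0, i.e. (r + 41)² = 0.
Repeated root r = -41; include an x factor for the second linearly independent solution.
General solution: y = (C₁ + C₂x)e^(-41x).


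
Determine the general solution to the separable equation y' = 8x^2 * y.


Separate variables: dy/y = 8x^2 dx.
Integrate: ln|y| = (8/3)x^3 + C₀.
Exponentiate: y = Ce^((8/3)x^3).


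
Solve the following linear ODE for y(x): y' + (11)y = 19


P(x) = 11, Q(x) = 19; integrating factor μ = e^(11x).
(μ y)' = 19e^(11x) ⇒ μ y = (19/11)e^(11x) + C.
Divide by μ: y = 19/11 + Ce^(-11x).


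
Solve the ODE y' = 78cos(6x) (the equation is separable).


g(y) = 1, so integrate directly: y = ∫ 78cos(6x) dx = 13sin(6x) + C.


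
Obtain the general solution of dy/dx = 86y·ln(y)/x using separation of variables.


Separate: dy/[y ln(y)] = 86 dx/x.
Substitute u = ln(y): du/u = 86 dx/x.
Integrate: ln|ln(y)| = 86ln|x| + C₀, hence ln(y) = C·x^86.


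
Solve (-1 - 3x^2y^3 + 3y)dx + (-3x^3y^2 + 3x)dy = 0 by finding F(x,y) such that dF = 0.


Check exactness: ∂M/∂y = -9x^2y^2 + 3 and ∂N/∂x = -9x^2y^2 + 3; equal, so the equation is exact.
Integrate M with respect to x (treating y as constant): ∫M dx = -x - x^3y^3 + 3xy + h(y).
Differentiate w.r.t. y and set equal to N: all terms match, so h'(y) = 0 and h is a constant absorbed into C.
General solution: -x - x^3y^3 + 3xy = C.


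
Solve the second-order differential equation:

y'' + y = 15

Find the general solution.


Homogeneous part: r² + 1 = 0 ⇒ r = ±1i, so y_h = C₁cos(x) + C₂sin(x).
Try constant y_p = A; plug in: 1A = 15 ⇒ A = 15.
General solution: y = C₁cos(x) + C₂sin(x) + 15.


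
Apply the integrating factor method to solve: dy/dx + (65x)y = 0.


P(x) = 65x ⇒ μ = e^((65/2)x²).
Q(x) = 0 so μ y is constant: y = Ce^(-(65/2)x²).


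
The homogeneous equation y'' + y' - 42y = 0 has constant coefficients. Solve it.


Characteristic equation: r² + r - 42 = 0.
Factor: (r - 6)(r + 7) = 0 ⇒ r = 6, -7 (distinct real).
General solution: y = C₁e^(6x) + C₂e^(-7x).


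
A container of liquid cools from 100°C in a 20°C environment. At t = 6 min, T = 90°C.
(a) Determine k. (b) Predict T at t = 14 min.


Newton's law: T(t) = T_a + (T₀ - T_a)e^(-kt).
(a) Use T(6) = 90: (90 - 20)/(100 - 20) = e^(-k·6), so k = -ln(0.875)/6 ≈ 0.0223.
(b) Apply k to t = 14: T(14) = 20 + (80)e^(-0.312) ≈ 78.6°C.


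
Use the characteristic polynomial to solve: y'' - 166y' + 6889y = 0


Characteristic equation: r² - 166r + 6889 = 0, i.e. (r - 83)² = 0.
Repeated root r = 83; include an x factor for the second linearly independent solution.
General solution: y = (C₁ + C₂x)e^(83x).


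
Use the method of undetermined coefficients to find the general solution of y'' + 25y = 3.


Homogeneous part: r² + 25 = 0 ⇒ r = ±5i, so y_h = C₁cos(5x) + C₂sin(5x).
Try constant y_p = A; plug in: 25A = 3 ⇒ A = 3/25.
General solution: y = C₁cos(5x) + C₂sin(5x) + 3/25.


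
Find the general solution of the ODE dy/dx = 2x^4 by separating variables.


Integrate both sides with respect to x: y = ∫ 2x^4 dx = (2/5)x^5 + C.


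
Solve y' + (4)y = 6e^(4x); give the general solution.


P(x) = 4 ⇒ μ = e^(4x).
(μ y)' = 6e^(8x) ⇒ μ y = (6/8)e^(8x) + C.
Divide by μ: y = (3/4)e^(4x) + Ce^(-4x).


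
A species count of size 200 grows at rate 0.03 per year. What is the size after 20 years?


The ODE dP/dt = 0.03P has solution P(t) = P(0)e^(0.03t).
Substitute P(0) = 200 and t = 20: P(20) = 200 e^(0.60) ≈ 364.


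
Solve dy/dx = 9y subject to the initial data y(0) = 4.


General solution of y' = 9y is y = Ce^(9x).
Apply y(0) = 4: C = 4.
Particular solution: y = 4e^(9x).


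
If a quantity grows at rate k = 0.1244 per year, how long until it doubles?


Exponential growth: P(t) = P₀ e^(0.1244t). Set P(t)/P₀ = 2: e^(0.1244t) = 2.
Solve: t = ln(2)/0.1244 ≈ 5.57 years.


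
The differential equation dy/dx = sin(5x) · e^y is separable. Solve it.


Separate: e^(-y) dy = sin(5x) dx.
Integrate: -e^(-y) = -(1/5)cos(5x) + C₀.
Rearrange: e^(-y) = (1/5)cos(5x) + C.


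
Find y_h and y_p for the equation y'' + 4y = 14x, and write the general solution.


Homogeneous: r² + 4 = 0 ⇒ r = ±2i, y_h = C₁cos(2x) + C₂sin(2x).
Polynomial forcing; try y_p = Ax + B. Then y_p'' + 4 y_p = 4(Ax + B) = 14x, so B = 0 and A = 7/2.
General solution: y = C₁cos(2x) + C₂sin(2x) + (7/2)x.


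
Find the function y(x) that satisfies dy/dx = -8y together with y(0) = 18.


General solution of y' = -8y is y = Ce^(-8x).
Apply y(0) = 18: C = 18.
Particular solution: y = 18e^(-8x).


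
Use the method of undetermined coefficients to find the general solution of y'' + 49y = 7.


Homogeneous part: r² + 49 = 0 ⇒ r = ±7i, so y_h = C₁cos(7x) + C₂sin(7x).
Try constant y_p = A; plug in: 49A = 7 ⇒ A = 1/7.
General solution: y = C₁cos(7x) + C₂sin(7x) + 1/7.


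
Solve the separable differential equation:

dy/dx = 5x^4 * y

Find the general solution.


Separate variables: dy/y = 5x^4 dx.
Integrate: ln|y| = x^5 + C₀.
Exponentiate: y = Ce^(x^5).


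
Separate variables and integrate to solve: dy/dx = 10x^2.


Integrate both sides with respect to x: y = ∫ 10x^2 dx = (10/3)x^3 + C.


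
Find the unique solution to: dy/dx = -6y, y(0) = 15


General solution of y' = -6y is y = Ce^(-6x).
Apply y(0) = 15: C = 15.
Particular solution: y = 15e^(-6x).


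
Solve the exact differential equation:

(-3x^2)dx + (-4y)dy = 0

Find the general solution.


Check exactness: ∂M/∂y = 0 and ∂N/∂x = 0; equal, so the equation is exact.
Integrate M with respect to x (treating y as constant): ∫M dx = -x^3 + h(y).
Differentiate w.r.t. y and set equal to N: the x-dependent terms already match, leaving h'(y) = -4y. Integrate: h(y) = -2y^2.
So F(x,y) = -x^3 - 2y^2.
General solution: -x^3 - 2y^2 = C.


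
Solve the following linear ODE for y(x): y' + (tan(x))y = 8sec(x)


P(x) = tan(x) ⇒ μ = e^(∫tan(x)dx) = sec(x).
(sec(x) y)' = 8sec²(x) ⇒ sec(x) y = 8tan(x) + C.
Multiply by cos(x): y = 8sin(x) + C·cos(x).


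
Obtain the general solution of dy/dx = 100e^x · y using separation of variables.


Separate variables: dy/y = 100e^x dx.
Integrate: ln|y| = 100e^x + C₀.
Exponentiate: y = Ce^(100e^x).


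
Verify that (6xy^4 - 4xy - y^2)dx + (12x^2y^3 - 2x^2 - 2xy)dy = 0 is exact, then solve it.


Check exactness: ∂M/∂y = 24xy^3 - 4x - 2y and ∂N/∂x = 24xy^3 - 4x - 2y; equal, so the equation is exact.
Integrate M with respect to x (treating y as constant): ∫M dx = 3x^2y^4 - 2x^2y - xy^2 + h(y).
Differentiate w.r.t. y and set equal to N: all terms match, so h'(y) = 0 and h is a constant absorbed into C.
General solution: 3x^2y^4 - 2x^2y - xy^2 = C.


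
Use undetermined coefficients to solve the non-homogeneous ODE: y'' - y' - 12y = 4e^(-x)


Characteristic roots of r² - r - 12 = 0 are -3, 4.
y_h = C₁e^(-3x) + C₂e^(4x).
Forcing exponent -1 is not a characteristic root; try y_p = Ae^(-x).
Substitute: A·(1 + (-1)·-1 + (-12)) = A·-10 = 4, so A = -2/5.
General solution: y = C₁e^(-3x) + C₂e^(4x) - (2/5)e^(-x).


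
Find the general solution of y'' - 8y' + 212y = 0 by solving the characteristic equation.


Characteristic equation: r² - 8r + 212 = 0.
Discriminant is negative; roots r = 4 ± 14i (complex conjugate pair).
General solution uses e^(α x)(C₁ cos(β x) + C₂ sin(β x)): y = e^(4x)(C₁cos(14x) + C₂sin(14x)).


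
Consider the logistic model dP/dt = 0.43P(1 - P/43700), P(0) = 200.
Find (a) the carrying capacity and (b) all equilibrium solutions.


Logistic ODE dP/dt = 0.43P(1 - P/43700) has equilibria where dP/dt = 0, i.e. P = 0 or P = 43700.
The coefficient (1 - P/K) = 0 when P = K, identifying K = 43700 as the carrying capacity.
(a) K = 43700; (b) equilibria P = 0 and P = 43700.


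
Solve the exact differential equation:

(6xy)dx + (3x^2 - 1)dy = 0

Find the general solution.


Check exactness: ∂M/∂y = 6x and ∂N/∂x = 6x; equal, so the equation is exact.
Integrate M with respect to x (treating y as constant): ∫M dx = 3x^2y + h(y).
Differentiate w.r.t. y and set equal to N: the x-dependent terms already match, leaving h'(y) = -1. Integrate: h(y) = -y.
So F(x,y) = 3x^2y - y.
General solution: 3x^2y - y = C.


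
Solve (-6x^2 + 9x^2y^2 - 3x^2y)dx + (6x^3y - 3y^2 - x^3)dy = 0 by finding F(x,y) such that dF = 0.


Check exactness: ∂M/∂y = 18x^2y - 3x^2 and ∂N/∂x = 18x^2y - 3x^2; equal, so the equation is exact.
Integrate M with respect to x (treating y as constant): ∫M dx = -2x^3 + 3x^3y^2 - x^3y + h(y).
Differentiate w.r.t. y and set equal to N: the x-dependent terms already match, leaving h'(y) = -3y^2. Integrate: h(y) = -y^3.
So F(x,y) = -2x^3 + 3x^3y^2 - y^3 - x^3y.
General solution: -2x^3 + 3x^3y^2 - y^3 - x^3y = C.


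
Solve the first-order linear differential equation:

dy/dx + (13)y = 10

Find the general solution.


P(x) = 13, Q(x) = 10; integrating factor μ = e^(13x).
(μ y)' = 10e^(13x) ⇒ μ y = (10/13)e^(13x) + C.
Divide by μ: y = 10/13 + Ce^(-13x).


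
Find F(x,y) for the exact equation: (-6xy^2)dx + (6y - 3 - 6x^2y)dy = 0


Check exactness: ∂M/∂y = -12xy and ∂N/∂x = -12xy; equal, so the equation is exact.
Integrate M with respect to x (treating y as constant): ∫M dx = -3x^2y^2 + h(y).
Differentiate w.r.t. y and set equal to N: the x-dependent terms already match, leaving h'(y) = 6y - 3. Integrate: h(y) = 3y^2 - 3y.
So F(x,y) = 3y^2 - 3y - 3x^2y^2.
General solution: 3y^2 - 3y - 3x^2y^2 = C.


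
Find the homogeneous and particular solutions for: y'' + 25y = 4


Homogeneous part: r² + 25 = 0 ⇒ r = ±5i, so y_h = C₁cos(5x) + C₂sin(5x).
Try constant y_p = A; plug in: 25A = 4 ⇒ A = 4/25.
General solution: y = C₁cos(5x) + C₂sin(5x) + 4/25.


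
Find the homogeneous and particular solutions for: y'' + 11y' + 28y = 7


Characteristic roots of r² + 11r + 28 = 0 are -4, -7.
y_h = C₁e^(-4x) + C₂e^(-7x).
Constant forcing; try y_p = A. Then 28A = 7 ⇒ A = 1/4.
General solution: y = C₁e^(-4x) + C₂e^(-7x) + 1/4.


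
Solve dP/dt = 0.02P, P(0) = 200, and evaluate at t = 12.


The ODE dP/dt = 0.02P has solution P(t) = P(0)e^(0.02t).
Substitute P(0) = 200 and t = 12: P(12) = 200 e^(0.24) ≈ 254.


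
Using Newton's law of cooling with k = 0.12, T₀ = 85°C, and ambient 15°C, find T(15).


Newton's law: dT/dt = -k(T - T_a) has solution T(t) = T_a + (T₀ - T_a)e^(-kt).
Plug in T_a = 15, T₀ = 85, k = 0.12, t = 15: T(15) = 15 + (70)e^(-1.80) ≈ 26.6°C.


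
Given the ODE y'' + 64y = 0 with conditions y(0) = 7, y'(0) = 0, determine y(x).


Characteristic roots of r² + 64 = 0 are ±8i, so y = C₁cos(8x) + C₂sin(8x).
Apply y(0) = 7: C₁ = 7. Differentiate and apply y'(0) = 0: 8·C₂ = 0, so C₂ = 0.
Particular solution: y = 7cos(8x).


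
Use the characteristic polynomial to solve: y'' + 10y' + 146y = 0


Characteristic equation: r² + 10r + 146 = 0.
Discriminant is negative; roots r = -5 ± 11i (complex conjugate pair).
General solution uses e^(α x)(C₁ cos(β x) + C₂ sin(β x)): y = e^(-5x)(C₁cos(11x) + C₂sin(11x)).


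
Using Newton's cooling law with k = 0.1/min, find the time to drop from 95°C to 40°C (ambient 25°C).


From T(t) = T_a + (T₀ - T_a)e^(-kt), set T(t) = 40:
(40 - 25) / (95 - 25) = e^(-0.1t), so t = -ln(0.214)/0.1 ≈ 15.4 minutes.


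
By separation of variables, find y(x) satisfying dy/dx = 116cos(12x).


g(y) = 1, so integrate directly: y = ∫ 116cos(12x) dx = (29/3)sin(12x) + C.


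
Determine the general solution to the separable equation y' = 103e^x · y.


Separate variables: dy/y = 103e^x dx.
Integrate: ln|y| = 103e^x + C₀.
Exponentiate: y = Ce^(103e^x).


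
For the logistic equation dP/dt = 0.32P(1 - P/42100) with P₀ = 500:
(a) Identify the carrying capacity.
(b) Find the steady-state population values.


Logistic ODE dP/dt = 0.32P(1 - P/42100) has equilibria where dP/dt = 0, i.e. P = 0 or P = 42100.
The coefficient (1 - P/K) = 0 when P = K, identifying K = 42100 as the carrying capacity.
(a) K = 42100; (b) equilibria P = 0 and P = 42100.


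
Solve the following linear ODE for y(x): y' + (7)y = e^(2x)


P(x) = 7 ⇒ μ = e^(7x).
(μ y)' = e^(9x) ⇒ μ y = e^(9x)/9 + C.
Divide by μ: y = (1/9)e^(2x) + Ce^(-7x).


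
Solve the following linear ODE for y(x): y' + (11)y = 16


P(x) = 11, Q(x) = 16; integrating factor μ = e^(11x).
(μ y)' = 16e^(11x) ⇒ μ y = (16/11)e^(11x) + C.
Divide by μ: y = 16/11 + Ce^(-11x).


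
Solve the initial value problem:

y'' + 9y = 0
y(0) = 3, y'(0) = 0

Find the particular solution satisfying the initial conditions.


Characteristic roots of r² + 9 = 0 are ±3i, so y = C₁cos(3x) + C₂sin(3x).
Apply y(0) = 3: C₁ = 3. Differentiate and apply y'(0) = 0: 3·C₂ = 0, so C₂ = 0.
Particular solution: y = 3cos(3x).


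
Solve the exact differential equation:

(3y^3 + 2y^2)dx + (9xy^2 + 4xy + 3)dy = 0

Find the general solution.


Check exactness: ∂M/∂y = 9y^2 + 4y and ∂N/∂x = 9y^2 + 4y; equal, so the equation is exact.
Integrate M with respect to x (treating y as constant): ∫M dx = 3xy^3 + 2xy^2 + h(y).
Differentiate w.r.t. y and set equal to N: the x-dependent terms already match, leaving h'(y) = 3. Integrate: h(y) = 3y.
So F(x,y) = 3xy^3 + 2xy^2 + 3y.
General solution: 3xy^3 + 2xy^2 + 3y = C.


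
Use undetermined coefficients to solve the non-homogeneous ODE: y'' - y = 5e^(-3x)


Characteristic roots of r² - 1 = 0 are -1, 1.
y_h = C₁e^(-x) + C₂e^(x).
Forcing exponent -3 is not a characteristic root; try y_p = Ae^(-3x).
Substitute: A·(9 + (0)·-3 + (-1)) = A·8 = 5, so A = 5/8.
General solution: y = C₁e^(-x) + C₂e^(x) + (5/8)e^(-3x).


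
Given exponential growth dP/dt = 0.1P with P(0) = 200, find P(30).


The ODE dP/dt = 0.1P has solution P(t) = P(0)e^(0.1t).
Substitute P(0) = 200 and t = 30: P(30) = 200 e^(3.00) ≈ 4017.


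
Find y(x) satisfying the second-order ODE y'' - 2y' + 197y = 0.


Characteristic equation: r² - 2r + 197 = 0.
Discriminant is negative; roots r = 1 ± 14i (complex conjugate pair).
General solution uses e^(α x)(C₁ cos(β x) + C₂ sin(β x)): y = e^(x)(C₁cos(14x) + C₂sin(14x)).


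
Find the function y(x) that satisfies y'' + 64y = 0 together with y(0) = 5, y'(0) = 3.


Characteristic roots of r² + 64 = 0 are ±8i, so y = C₁cos(8x) + C₂sin(8x).
Apply y(0) = 5: C₁ = 5. Differentiate and apply y'(0) = 3: 8·C₂ = 3, so C₂ = 3/8.
Particular solution: y = 5cos(8x) + (3/8)sin(8x).


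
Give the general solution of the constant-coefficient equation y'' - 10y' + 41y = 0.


Characteristic equation: r² - 10r + 41 = 0.
Discriminant is negative; roots r = 5 ± 4i (complex conjugate pair).
General solution uses e^(α x)(C₁ cos(β x) + C₂ sin(β x)): y = e^(5x)(C₁cos(4x) + C₂sin(4x)).


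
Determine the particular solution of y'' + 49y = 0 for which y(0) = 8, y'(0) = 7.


Characteristic roots of r² + 49 = 0 are ±7i, so y = C₁cos(7x) + C₂sin(7x).
Apply y(0) = 8: C₁ = 8. Differentiate and apply y'(0) = 7: 7·C₂ = 7, so C₂ = 1.
Particular solution: y = 8cos(7x) + sin(7x).


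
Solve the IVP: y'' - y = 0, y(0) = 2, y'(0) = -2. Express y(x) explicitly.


Characteristic roots of r² - 1 = 0 are -1, 1.
General solution y = c₁ e^(-x) + c₂ e^(x).
Apply y(0) = 2: c₁ + c₂ = 2. Apply y'(0) = -2: -1 c₁ + 1 c₂ = -2.
Solve: c₁ = 2, c₂ = 0.
Particular solution: y = 2e^(-x) + 0e^(x).


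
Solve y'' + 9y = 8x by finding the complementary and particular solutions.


Homogeneous: r² + 9 = 0 ⇒ r = ±3i, y_h = C₁cos(3x) + C₂sin(3x).
Polynomial forcing; try y_p = Ax + B. Then y_p'' + 9 y_p = 9(Ax + B) = 8x, so B = 0 and A = 8/9.
General solution: y = C₁cos(3x) + C₂sin(3x) + (8/9)x.


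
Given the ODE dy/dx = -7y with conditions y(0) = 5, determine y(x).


General solution of y' = -7y is y = Ce^(-7x).
Apply y(0) = 5: C = 5.
Particular solution: y = 5e^(-7x).


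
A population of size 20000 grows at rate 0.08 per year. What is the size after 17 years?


The ODE dP/dt = 0.08P has solution P(t) = P(0)e^(0.08t).
Substitute P(0) = 20000 and t = 17: P(17) = 20000 e^(1.36) ≈ 77924.


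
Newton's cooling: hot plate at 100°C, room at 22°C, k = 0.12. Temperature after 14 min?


Newton's law: dT/dt = -k(T - T_a) has solution T(t) = T_a + (T₀ - T_a)e^(-kt).
Plug in T_a = 22, T₀ = 100, k = 0.12, t = 14: T(14) = 22 + (78)e^(-1.68) ≈ 36.5°C.


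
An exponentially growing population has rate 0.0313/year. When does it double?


Exponential growth: P(t) = P₀ e^(0.0313t). Set P(t)/P₀ = 2: e^(0.0313t) = 2.
Solve: t = ln(2)/0.0313 ≈ 22.15 years.


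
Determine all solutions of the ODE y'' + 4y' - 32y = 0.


Characteristic equation: r² + 4r - 32 = 0.
Factor: (r - 4)(r + 8) = 0 ⇒ r = 4, -8 (distinct real).
General solution: y = C₁e^(4x) + C₂e^(-8x).


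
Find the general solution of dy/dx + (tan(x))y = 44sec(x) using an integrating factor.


P(x) = tan(x) ⇒ μ = e^(∫tan(x)dx) = sec(x).
(sec(x) y)' = 44sec²(x) ⇒ sec(x) y = 44tan(x) + C.
Multiply by cos(x): y = 44sin(x) + C·cos(x).


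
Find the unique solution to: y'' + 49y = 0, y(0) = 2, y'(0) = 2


Characteristic roots of r² + 49 = 0 are ±7i, so y = C₁cos(7x) + C₂sin(7x).
Apply y(0) = 2: C₁ = 2. Differentiate and apply y'(0) = 2: 7·C₂ = 2, so C₂ = 2/7.
Particular solution: y = 2cos(7x) + (2/7)sin(7x).


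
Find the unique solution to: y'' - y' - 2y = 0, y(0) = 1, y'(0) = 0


Characteristic roots of r² - r - 2 = 0 are 2, -1.
General solution y = c₁ e^(2x) + c₂ e^(-x).
Apply y(0) = 1: c₁ + c₂ = 1. Apply y'(0) = 0: 2 c₁ - 1 c₂ = 0.
Solve: c₁ = 1/3, c₂ = 2/3.
Particular solution: y = (1/3)e^(2x) + (2/3)e^(-x).
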